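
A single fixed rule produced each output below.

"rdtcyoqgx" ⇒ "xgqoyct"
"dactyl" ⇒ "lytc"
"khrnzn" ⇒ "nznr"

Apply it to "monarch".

hcran

What's happening: reverse the string, then delete the last 2 characters.
So "monarch" becomes "hcran".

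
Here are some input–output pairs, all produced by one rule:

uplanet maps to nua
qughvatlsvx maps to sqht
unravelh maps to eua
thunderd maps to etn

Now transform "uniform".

In each case the input is transformed by: move the last 3 characters to the front (rotate right by 3), then keep one character in every 3, starting at position 1 (positions 1st, 4th, 7th, ...).
On "uniform": the first step gives "ormunif", and the second then gives "ouf".

ouf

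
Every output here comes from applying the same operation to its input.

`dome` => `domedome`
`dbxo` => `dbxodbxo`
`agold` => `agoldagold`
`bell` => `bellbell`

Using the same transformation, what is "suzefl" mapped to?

What's happening: write the whole string twice.
On "suzefl" that produces "suzeflsuzefl".

suzeflsuzefl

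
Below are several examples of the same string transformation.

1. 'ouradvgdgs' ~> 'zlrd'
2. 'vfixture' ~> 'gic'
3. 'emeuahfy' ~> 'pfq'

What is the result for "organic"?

zln

Rule — shift every letter 11 places forward in the alphabet (wrapping around), then keep one character in every 3, starting at position 1 (positions 1st, 4th, 7th, ...).
"organic" → "zln".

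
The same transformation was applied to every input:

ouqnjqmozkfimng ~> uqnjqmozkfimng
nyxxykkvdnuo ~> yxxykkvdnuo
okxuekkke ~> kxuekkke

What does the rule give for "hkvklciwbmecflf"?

The rule is to delete the first character.
Doing the same to "hkvklciwbmecflf": "kvklciwbmecflf".

kvklciwbmecflf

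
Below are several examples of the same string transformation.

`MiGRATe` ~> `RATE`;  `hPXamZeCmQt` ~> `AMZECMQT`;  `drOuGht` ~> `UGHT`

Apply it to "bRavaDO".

What's happening: delete the first 3 characters, then convert every letter to uppercase.
Starting from "bRavaDO": after the first operation, "vaDO"; after the second, "VADO".

VADO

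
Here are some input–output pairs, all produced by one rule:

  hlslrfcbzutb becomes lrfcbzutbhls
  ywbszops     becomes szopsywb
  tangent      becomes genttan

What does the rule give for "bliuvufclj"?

uvufcljbli

The pattern: move the first 3 characters to the end (rotate left by 3).
"bliuvufclj" → "uvufcljbli".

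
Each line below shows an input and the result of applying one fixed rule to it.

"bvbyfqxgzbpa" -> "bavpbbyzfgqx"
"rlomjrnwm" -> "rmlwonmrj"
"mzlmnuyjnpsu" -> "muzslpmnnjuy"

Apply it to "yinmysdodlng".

Looking at the pairs, the operation is to take characters alternately from the front and the back (1st, last, 2nd, 2nd-last, ...).
For "yinmysdodlng" the result is "yginnlmdyosd".

yginnlmdyosd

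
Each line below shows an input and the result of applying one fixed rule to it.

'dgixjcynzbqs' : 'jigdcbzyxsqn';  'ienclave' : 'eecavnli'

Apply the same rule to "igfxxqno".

nigfxxqo

The rule is to sort the characters into reverse alphabetical order, then swap the front and back halves of the string.
Working it through for "igfxxqno": intermediate "xxqonigf", final "nigfxxqo".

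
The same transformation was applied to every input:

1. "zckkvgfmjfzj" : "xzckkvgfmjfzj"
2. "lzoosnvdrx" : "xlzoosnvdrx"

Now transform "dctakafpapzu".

The rule is to prepend "x".
Doing the same to "dctakafpapzu": "xdctakafpapzu".

xdctakafpapzu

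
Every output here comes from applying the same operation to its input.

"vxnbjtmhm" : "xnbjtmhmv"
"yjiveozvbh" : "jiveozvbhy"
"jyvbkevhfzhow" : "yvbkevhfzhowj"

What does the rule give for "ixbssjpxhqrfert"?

In each case the input is transformed by: move the first character to the end.
"ixbssjpxhqrfert" → "xbssjpxhqrferti".

xbssjpxhqrferti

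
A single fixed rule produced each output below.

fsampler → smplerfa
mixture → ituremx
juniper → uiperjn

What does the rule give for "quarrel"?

urrelqa

Each output is the input with this applied: move the first 2 characters to the end (rotate left by 2), then swap the first and last characters.
Working it through for "quarrel": intermediate "arrelqu", final "urrelqa".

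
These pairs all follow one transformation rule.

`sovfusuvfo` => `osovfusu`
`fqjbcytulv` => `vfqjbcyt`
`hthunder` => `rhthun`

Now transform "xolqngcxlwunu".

In each case the input is transformed by: move the last 3 characters to the front (rotate right by 3), then delete the first 2 characters.
Applying both steps to "xolqngcxlwunu": "unuxolqngcxlw", then "uxolqngcxlw".
(Check on "hthunder": → "derhthun" → "rhthun" ✓)

uxolqngcxlw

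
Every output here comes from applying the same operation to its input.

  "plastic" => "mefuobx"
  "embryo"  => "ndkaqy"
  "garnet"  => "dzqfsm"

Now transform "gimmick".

The pattern: shift every letter 12 places forward in the alphabet (wrapping around), then move the first 2 characters to the end (rotate left by 2).
"gimmick" → "suyyuow" → "yyuowsu".

yyuowsu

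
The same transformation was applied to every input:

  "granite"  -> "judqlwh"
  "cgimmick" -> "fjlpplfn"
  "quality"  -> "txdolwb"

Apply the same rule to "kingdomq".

What's happening: shift every letter 3 places forward in the alphabet (wrapping around).
On "kingdomq" that produces "nlqjgrpt".

nlqjgrpt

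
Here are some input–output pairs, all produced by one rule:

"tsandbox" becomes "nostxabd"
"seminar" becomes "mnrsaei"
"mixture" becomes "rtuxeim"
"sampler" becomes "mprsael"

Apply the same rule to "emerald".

elmrade

Each output is the input with this applied: sort the characters into alphabetical order, then move the first 3 characters to the end (rotate left by 3).
"emerald" → "elmrade".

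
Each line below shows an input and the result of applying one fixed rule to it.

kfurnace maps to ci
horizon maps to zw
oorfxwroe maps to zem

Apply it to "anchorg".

kz

The pattern: shift every letter 8 places forward in the alphabet (wrapping around), then keep one character in every 3, starting at position 3 (positions 3rd, 6th, 9th, ...).
On "anchorg": the first step gives "ivkpwzo", and the second then gives "kz".
(Check on "oorfxwroe": → "wwznfezwm" → "zem" ✓)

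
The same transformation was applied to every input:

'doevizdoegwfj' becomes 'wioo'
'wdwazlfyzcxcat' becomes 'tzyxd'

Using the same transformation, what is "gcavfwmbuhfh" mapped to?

The pattern: keep one character in every 3, starting at position 2 (positions 2nd, 5th, 8th, ...), then swap the first and last characters.
On "gcavfwmbuhfh": the first step gives "cfbf", and the second then gives "ffbc".

ffbc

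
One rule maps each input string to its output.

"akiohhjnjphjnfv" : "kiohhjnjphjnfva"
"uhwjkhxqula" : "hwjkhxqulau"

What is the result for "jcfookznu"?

cfookznuj

In each case the input is transformed by: move the first character to the end.
On "jcfookznu" that produces "cfookznuj".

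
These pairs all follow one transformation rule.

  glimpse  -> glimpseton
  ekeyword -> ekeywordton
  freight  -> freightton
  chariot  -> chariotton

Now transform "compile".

The rule is to append "ton".
On "compile" that produces "compileton".

compileton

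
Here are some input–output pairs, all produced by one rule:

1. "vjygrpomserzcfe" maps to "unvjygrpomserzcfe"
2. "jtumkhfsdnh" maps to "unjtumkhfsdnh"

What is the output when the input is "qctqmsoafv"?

Looking at the pairs, the operation is to prepend "un".
For "qctqmsoafv" the result is "unqctqmsoafv".

unqctqmsoafv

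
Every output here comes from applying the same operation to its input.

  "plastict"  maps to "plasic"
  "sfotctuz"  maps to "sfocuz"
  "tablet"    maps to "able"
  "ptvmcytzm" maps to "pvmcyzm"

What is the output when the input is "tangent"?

angen

What's happening: remove every "t".
Doing the same to "tangent": "angen".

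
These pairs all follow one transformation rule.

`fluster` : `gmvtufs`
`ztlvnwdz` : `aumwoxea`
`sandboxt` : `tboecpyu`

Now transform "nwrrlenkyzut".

oxssmfolzavu

In each case the input is transformed by: shift every letter 1 place forward in the alphabet (wrapping around).
On "nwrrlenkyzut" that produces "oxssmfolzavu".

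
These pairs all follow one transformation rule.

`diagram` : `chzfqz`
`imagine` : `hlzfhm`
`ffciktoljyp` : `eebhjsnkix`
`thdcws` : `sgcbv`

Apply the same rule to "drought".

cqntfg

Rule — shift every letter 1 place backward in the alphabet (wrapping around), then delete the last character.
"drought" → "cqntfgs" → "cqntfg".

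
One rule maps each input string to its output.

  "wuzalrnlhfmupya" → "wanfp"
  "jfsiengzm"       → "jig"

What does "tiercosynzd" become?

The pattern: keep one character in every 3, starting at position 1 (positions 1st, 4th, 7th, ...).
"tiercosynzd" → "trsz".

trsz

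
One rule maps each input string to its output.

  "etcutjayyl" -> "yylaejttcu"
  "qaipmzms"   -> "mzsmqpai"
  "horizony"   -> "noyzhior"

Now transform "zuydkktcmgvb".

The transformation: move the last 2 characters to the front (rotate right by 2), then take characters alternately from the front and the back (1st, last, 2nd, 2nd-last, ...).
Working it through for "zuydkktcmgvb": intermediate "vbzuydkktcmg", final "vgbmzcutykdk".

vgbmzcutykdk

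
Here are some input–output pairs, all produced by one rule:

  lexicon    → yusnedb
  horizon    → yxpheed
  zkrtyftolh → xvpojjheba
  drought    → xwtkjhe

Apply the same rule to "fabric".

Rule — shift every letter 10 places backward in the alphabet (wrapping around), then sort the characters into reverse alphabetical order.
Working it through for "fabric": intermediate "vqrhys", final "yvsrqh".

yvsrqh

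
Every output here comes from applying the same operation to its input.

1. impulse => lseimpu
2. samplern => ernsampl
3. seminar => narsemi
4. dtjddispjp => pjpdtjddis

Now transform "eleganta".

ntaelega

Looking at the pairs, the operation is to move the last 3 characters to the front (rotate right by 3).
Applying that to "eleganta" gives "ntaelega".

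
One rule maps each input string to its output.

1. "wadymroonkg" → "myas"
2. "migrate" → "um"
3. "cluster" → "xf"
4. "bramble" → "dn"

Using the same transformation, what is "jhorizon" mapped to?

The pattern: shift every letter 12 places forward in the alphabet (wrapping around), then keep one character in every 3, starting at position 2 (positions 2nd, 5th, 8th, ...).
Starting from "jhorizon": after the first operation, "vtadulaz"; after the second, "tuz".

tuz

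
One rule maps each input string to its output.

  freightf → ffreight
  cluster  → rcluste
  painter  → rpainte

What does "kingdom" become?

mkingdo

Looking at the pairs, the operation is to move the last character to the front.
So "kingdom" becomes "mkingdo".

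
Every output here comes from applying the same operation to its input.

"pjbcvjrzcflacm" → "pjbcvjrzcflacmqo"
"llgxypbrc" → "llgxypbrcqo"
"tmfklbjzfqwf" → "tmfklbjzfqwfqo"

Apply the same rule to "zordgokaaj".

zordgokaajqo

The rule is to append "qo".
So "zordgokaaj" becomes "zordgokaajqo".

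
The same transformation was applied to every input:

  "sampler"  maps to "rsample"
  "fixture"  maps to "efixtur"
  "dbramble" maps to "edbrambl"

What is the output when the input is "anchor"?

The rule is to move the last character to the front.
On "anchor" that produces "rancho".

rancho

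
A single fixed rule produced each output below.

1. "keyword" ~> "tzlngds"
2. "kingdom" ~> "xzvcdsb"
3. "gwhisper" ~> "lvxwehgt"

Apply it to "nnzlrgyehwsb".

Rule — shift every letter 11 places backward in the alphabet (wrapping around), then swap each adjacent pair of characters (1↔2, 3↔4, ...).
On "nnzlrgyehwsb": the first step gives "ccoagvntwlhq", and the second then gives "ccaovgtnlwqh".
(Check on "keyword": → "ztnldgs" → "tzlngds" ✓)

ccaovgtnlwqh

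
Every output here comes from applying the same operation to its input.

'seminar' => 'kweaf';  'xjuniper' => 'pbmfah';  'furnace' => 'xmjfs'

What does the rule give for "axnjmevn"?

Each output is the input with this applied: delete the last 2 characters, then shift every letter 8 places backward in the alphabet (wrapping around).
"axnjmevn" → "spfbew".

spfbew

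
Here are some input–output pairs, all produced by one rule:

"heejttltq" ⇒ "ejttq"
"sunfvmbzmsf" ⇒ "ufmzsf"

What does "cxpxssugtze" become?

Each output is the input with this applied: swap each adjacent pair of characters (1↔2, 3↔4, ...), then keep every other character starting from the first (positions 1st, 3rd, 5th, ...).
On "cxpxssugtze": the first step gives "xcxpssguzte", and the second then gives "xxsgze".

xxsgze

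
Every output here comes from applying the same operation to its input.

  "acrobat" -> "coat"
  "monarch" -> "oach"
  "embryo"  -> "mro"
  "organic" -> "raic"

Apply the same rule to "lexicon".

The transformation: swap each adjacent pair of characters (1↔2, 3↔4, ...), then keep every other character starting from the first (positions 1st, 3rd, 5th, ...).
Applying both steps to "lexicon": "elixocn", then "eion".

eion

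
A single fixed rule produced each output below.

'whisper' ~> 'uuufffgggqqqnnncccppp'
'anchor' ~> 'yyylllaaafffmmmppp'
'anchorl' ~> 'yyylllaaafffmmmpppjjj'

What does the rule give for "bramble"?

Looking at the pairs, the operation is to repeat every character 3 times, then shift every letter 2 places backward in the alphabet (wrapping around).
Applying both steps to "bramble": "bbbrrraaammmbbbllleee", then "zzzpppyyykkkzzzjjjccc".

zzzpppyyykkkzzzjjjccc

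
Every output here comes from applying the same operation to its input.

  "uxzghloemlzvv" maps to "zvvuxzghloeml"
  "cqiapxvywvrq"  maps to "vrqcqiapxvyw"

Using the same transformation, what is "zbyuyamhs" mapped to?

The pattern: move the last 3 characters to the front (rotate right by 3).
Doing the same to "zbyuyamhs": "mhszbyuya".

mhszbyuya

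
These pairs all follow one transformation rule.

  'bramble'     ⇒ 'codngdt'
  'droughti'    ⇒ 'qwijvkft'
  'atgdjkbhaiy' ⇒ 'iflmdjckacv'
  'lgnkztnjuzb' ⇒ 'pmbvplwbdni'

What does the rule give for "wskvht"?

mxjvyu

Each output is the input with this applied: shift every letter 2 places forward in the alphabet (wrapping around), then move the first 2 characters to the end (rotate left by 2).
On "wskvht": the first step gives "yumxjv", and the second then gives "mxjvyu".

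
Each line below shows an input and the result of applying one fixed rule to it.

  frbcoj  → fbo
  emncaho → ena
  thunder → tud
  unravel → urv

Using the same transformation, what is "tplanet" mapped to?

tln

What's happening: delete the last character, then keep every other character starting from the first (positions 1st, 3rd, 5th, ...).
On "tplanet": the first step gives "tplane", and the second then gives "tln".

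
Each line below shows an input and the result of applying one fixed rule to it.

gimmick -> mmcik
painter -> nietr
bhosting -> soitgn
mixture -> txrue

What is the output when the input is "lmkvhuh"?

The transformation: delete the first 2 characters, then swap each adjacent pair of characters (1↔2, 3↔4, ...).
"lmkvhuh" → "kvhuh" → "vkuhh".
(Check on "bhosting": → "osting" → "soitgn" ✓)

vkuhh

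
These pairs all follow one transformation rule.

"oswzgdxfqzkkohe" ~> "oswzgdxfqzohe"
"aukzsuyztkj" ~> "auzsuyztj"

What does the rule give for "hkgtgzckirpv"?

Rule — remove every "k".
So "hkgtgzckirpv" becomes "hgtgzcirpv".

hgtgzcirpv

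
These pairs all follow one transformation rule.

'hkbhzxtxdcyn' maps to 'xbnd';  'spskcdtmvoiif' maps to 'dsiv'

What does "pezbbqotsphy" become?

qzys

The rule is to keep one character in every 3, starting at position 3 (positions 3rd, 6th, 9th, ...), then swap each adjacent pair of characters (1↔2, 3↔4, ...).
Working it through for "pezbbqotsphy": intermediate "zqsy", final "qzys".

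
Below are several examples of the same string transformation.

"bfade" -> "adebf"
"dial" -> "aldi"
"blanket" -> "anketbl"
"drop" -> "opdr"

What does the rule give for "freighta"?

The rule is to move the first 2 characters to the end (rotate left by 2).
On "freighta" that produces "eightafr".

eightafr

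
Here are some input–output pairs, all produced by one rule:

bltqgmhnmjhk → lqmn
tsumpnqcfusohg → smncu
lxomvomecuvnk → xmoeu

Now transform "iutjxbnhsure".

Each output is the input with this applied: delete the last 3 characters, then keep every other character starting from the second (positions 2nd, 4th, 6th, ...).
Working it through for "iutjxbnhsure": intermediate "iutjxbnhs", final "ujbh".

ujbh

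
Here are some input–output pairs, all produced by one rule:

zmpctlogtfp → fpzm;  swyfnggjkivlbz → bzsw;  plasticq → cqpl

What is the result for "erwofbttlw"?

What's happening: move the first 2 characters to the end (rotate left by 2), then keep only the last 4 characters.
On "erwofbttlw": the first step gives "wofbttlwer", and the second then gives "lwer".

lwer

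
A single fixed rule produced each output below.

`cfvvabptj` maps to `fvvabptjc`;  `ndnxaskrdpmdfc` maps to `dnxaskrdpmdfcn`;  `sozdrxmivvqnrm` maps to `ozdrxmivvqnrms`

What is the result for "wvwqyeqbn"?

vwqyeqbnw

The pattern: move the first character to the end.
"wvwqyeqbn" → "vwqyeqbnw".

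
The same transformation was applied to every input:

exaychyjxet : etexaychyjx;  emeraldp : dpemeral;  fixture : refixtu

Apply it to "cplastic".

iccplast

The transformation: move the last 2 characters to the front (rotate right by 2).
For "cplastic" the result is "iccplast".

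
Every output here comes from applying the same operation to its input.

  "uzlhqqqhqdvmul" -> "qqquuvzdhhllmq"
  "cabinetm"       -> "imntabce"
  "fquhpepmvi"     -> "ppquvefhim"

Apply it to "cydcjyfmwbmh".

The rule is to sort the characters into alphabetical order, then swap the front and back halves of the string.
On "cydcjyfmwbmh": the first step gives "bccdfhjmmwyy", and the second then gives "jmmwyybccdfh".

jmmwyybccdfh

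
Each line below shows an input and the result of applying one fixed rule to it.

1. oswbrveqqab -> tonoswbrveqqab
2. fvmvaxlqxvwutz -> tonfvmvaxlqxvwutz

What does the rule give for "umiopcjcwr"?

tonumiopcjcwr

The transformation: prepend "ton".
On "umiopcjcwr" that produces "tonumiopcjcwr".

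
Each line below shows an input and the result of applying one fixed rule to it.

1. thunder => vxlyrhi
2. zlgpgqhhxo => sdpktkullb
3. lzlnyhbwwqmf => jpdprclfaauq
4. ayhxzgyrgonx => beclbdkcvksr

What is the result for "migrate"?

What's happening: move the last character to the front, then shift every letter 4 places forward in the alphabet (wrapping around).
On "migrate": the first step gives "emigrat", and the second then gives "iqmkvex".

iqmkvex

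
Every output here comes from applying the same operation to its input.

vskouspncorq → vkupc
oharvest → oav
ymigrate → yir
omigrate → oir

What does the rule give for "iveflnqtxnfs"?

What's happening: delete the last 3 characters, then keep every other character starting from the first (positions 1st, 3rd, 5th, ...).
Applying both steps to "iveflnqtxnfs": "iveflnqtx", then "ielqx".

ielqx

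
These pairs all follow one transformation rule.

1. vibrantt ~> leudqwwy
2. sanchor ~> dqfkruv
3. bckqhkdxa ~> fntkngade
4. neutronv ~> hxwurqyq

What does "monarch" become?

rqdufkp

In each case the input is transformed by: shift every letter 3 places forward in the alphabet (wrapping around), then move the first character to the end.
Starting from "monarch": after the first operation, "prqdufk"; after the second, "rqdufkp".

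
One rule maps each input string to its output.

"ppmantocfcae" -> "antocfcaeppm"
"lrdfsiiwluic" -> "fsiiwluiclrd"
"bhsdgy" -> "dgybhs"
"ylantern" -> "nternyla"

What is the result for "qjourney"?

urneyqjo

In each case the input is transformed by: move the first 3 characters to the end (rotate left by 3).
Doing the same to "qjourney": "urneyqjo".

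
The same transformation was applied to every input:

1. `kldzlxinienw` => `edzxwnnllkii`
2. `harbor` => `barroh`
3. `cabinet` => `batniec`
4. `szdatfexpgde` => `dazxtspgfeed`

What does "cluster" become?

Rule — sort the characters into reverse alphabetical order, then move the last 2 characters to the front (rotate right by 2).
So "cluster" becomes "ecutsrl".

ecutsrl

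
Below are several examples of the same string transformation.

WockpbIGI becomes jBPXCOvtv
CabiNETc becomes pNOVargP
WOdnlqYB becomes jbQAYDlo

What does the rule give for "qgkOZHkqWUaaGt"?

Each output is the input with this applied: flip the case of every letter, then shift every letter 13 places forward in the alphabet (wrapping around) — i.e. ROT13.
For "qgkOZHkqWUaaGt", step one produces "QGKozhKQwuAAgT"; step two turns that into "DTXbmuXDjhNNtG".

DTXbmuXDjhNNtG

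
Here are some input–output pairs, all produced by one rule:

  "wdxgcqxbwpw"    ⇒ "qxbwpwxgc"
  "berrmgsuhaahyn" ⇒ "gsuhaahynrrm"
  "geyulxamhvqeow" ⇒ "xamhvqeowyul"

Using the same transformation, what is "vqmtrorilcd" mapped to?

orilcdmtr

What's happening: delete the first 2 characters, then move the first 3 characters to the end (rotate left by 3).
Applying both steps to "vqmtrorilcd": "mtrorilcd", then "orilcdmtr".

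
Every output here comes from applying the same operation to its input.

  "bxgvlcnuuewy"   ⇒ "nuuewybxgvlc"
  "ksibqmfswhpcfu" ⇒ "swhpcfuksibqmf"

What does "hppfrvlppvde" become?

lppvdehppfrv

Rule — swap the front and back halves of the string.
Doing the same to "hppfrvlppvde": "lppvdehppfrv".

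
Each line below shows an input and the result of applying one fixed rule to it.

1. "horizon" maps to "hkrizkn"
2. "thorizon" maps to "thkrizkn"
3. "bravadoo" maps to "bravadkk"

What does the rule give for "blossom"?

The rule is to replace every "o" with "k".
"blossom" → "blksskm".

blksskm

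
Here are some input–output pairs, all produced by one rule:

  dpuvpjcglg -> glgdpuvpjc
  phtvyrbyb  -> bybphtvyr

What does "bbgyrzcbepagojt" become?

The pattern: move the last 3 characters to the front (rotate right by 3).
So "bbgyrzcbepagojt" becomes "ojtbbgyrzcbepag".

ojtbbgyrzcbepag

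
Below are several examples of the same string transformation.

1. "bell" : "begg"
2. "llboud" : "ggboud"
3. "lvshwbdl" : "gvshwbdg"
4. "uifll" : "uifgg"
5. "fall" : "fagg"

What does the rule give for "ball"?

Each output is the input with this applied: replace every "l" with "g".
"ball" → "bagg".

bagg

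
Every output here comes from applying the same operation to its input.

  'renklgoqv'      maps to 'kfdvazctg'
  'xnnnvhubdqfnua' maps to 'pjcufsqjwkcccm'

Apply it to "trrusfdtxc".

The rule is to shift every letter 11 places backward in the alphabet (wrapping around), then reverse the string.
Starting from "trrusfdtxc": after the first operation, "iggjhusimr"; after the second, "rmisuhjggi".

rmisuhjggi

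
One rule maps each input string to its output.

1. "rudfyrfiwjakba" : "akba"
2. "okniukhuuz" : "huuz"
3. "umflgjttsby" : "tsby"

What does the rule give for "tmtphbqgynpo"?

Rule — keep only the last 4 characters.
Doing the same to "tmtphbqgynpo": "ynpo".

ynpo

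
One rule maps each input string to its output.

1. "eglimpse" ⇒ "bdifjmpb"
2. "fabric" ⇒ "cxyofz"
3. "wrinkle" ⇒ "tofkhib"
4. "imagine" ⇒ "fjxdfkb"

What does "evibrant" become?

bsfyoxkq

The pattern: shift every letter 3 places backward in the alphabet (wrapping around).
On "evibrant" that produces "bsfyoxkq".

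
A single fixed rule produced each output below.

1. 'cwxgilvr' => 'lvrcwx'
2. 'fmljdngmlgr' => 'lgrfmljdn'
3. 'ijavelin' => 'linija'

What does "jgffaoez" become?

oezjgf

The rule is to move the last 3 characters to the front (rotate right by 3), then delete the last 2 characters.
"jgffaoez" → "oezjgffa" → "oezjgf".
(Check on "fmljdngmlgr": → "lgrfmljdngm" → "lgrfmljdn" ✓)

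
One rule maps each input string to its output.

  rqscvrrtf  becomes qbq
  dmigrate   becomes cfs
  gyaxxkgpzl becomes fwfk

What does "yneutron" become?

xtn

What's happening: keep one character in every 3, starting at position 1 (positions 1st, 4th, 7th, ...), then shift every letter 1 place backward in the alphabet (wrapping around).
Applying both steps to "yneutron": "yuo", then "xtn".
(Check on "rqscvrrtf": → "rcr" → "qbq" ✓)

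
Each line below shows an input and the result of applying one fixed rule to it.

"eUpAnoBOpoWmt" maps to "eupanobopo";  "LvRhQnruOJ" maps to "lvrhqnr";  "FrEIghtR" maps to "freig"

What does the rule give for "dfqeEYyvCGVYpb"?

dfqeeyyvcgv

The rule is to delete the last 3 characters, then convert every letter to lowercase.
Doing the same to "dfqeEYyvCGVYpb": "dfqeeyyvcgv".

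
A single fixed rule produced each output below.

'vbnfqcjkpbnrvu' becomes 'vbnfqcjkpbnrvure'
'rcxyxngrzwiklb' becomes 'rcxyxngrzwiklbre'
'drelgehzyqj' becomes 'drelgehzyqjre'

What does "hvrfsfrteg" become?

The transformation: append "re".
On "hvrfsfrteg" that produces "hvrfsfrtegre".

hvrfsfrtegre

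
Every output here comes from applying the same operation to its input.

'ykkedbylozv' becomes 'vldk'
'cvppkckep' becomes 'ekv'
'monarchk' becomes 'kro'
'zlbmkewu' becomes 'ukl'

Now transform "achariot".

trc

The pattern: keep one character in every 3, starting at position 2 (positions 2nd, 5th, 8th, ...), then reverse the string.
On "achariot": the first step gives "crt", and the second then gives "trc".
(Check on "cvppkckep": → "vke" → "ekv" ✓)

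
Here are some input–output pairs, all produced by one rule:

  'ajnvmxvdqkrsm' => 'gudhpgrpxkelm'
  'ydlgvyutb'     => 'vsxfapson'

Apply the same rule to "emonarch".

bygihulw

In each case the input is transformed by: shift every letter 6 places backward in the alphabet (wrapping around), then move the last character to the front.
On "emonarch": the first step gives "ygihulwb", and the second then gives "bygihulw".
(Check on "ydlgvyutb": → "sxfapsonv" → "vsxfapson" ✓)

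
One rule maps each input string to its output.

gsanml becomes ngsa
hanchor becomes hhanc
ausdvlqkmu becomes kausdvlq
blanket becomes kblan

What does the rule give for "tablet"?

ltab

Rule — delete the last 2 characters, then move the last character to the front.
"tablet" → "ltab".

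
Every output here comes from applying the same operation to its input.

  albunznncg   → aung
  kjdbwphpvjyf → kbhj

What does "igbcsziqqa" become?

What's happening: keep one character in every 3, starting at position 1 (positions 1st, 4th, 7th, ...).
Applying that to "igbcsziqqa" gives "icia".

icia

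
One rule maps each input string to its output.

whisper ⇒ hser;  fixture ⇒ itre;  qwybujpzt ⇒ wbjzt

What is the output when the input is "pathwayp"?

What's happening: swap each adjacent pair of characters (1↔2, 3↔4, ...), then keep every other character starting from the first (positions 1st, 3rd, 5th, ...).
"pathwayp" → "aphtawpy" → "ahap".

ahap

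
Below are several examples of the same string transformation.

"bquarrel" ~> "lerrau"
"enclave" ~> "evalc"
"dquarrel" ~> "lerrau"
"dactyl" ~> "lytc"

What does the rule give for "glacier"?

In each case the input is transformed by: delete the first 2 characters, then reverse the string.
On "glacier": the first step gives "acier", and the second then gives "reica".

reica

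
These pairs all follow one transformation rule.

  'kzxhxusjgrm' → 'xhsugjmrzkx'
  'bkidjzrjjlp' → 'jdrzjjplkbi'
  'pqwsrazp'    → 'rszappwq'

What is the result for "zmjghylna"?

hglyanmzj

The rule is to move the first 3 characters to the end (rotate left by 3), then swap each adjacent pair of characters (1↔2, 3↔4, ...).
On "zmjghylna": the first step gives "ghylnazmj", and the second then gives "hglyanmzj".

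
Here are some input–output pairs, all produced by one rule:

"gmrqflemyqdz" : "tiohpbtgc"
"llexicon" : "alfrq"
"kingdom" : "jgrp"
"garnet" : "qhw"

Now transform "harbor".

eru

Looking at the pairs, the operation is to delete the first 3 characters, then shift every letter 3 places forward in the alphabet (wrapping around).
For "harbor", step one produces "bor"; step two turns that into "eru".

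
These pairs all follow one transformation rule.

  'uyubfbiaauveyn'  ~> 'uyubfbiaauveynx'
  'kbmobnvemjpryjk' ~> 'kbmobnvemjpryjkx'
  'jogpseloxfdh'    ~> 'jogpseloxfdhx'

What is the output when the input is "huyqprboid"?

Looking at the pairs, the operation is to append "x".
"huyqprboid" → "huyqprboidx".

huyqprboidx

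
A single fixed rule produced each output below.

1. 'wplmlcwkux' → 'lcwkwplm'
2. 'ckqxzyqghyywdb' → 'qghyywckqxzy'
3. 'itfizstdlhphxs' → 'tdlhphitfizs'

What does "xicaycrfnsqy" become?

The rule is to delete the last 2 characters, then swap the front and back halves of the string.
On "xicaycrfnsqy" that produces "crfnsxicay".
(Check on "itfizstdlhphxs": → "itfizstdlhph" → "tdlhphitfizs" ✓)

crfnsxicay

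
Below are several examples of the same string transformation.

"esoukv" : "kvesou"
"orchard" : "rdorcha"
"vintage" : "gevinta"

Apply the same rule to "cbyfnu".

The rule is to move the last 2 characters to the front (rotate right by 2).
So "cbyfnu" becomes "nucbyf".

nucbyf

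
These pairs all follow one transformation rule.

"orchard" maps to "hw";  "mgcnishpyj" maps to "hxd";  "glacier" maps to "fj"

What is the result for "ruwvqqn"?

bv

The transformation: shift every letter 5 places forward in the alphabet (wrapping around), then keep one character in every 3, starting at position 3 (positions 3rd, 6th, 9th, ...).
Doing the same to "ruwvqqn": "bv".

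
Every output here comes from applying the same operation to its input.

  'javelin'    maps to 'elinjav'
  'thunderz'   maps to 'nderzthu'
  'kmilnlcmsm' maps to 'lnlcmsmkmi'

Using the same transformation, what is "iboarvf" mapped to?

What's happening: move the first 3 characters to the end (rotate left by 3).
So "iboarvf" becomes "arvfibo".

arvfibo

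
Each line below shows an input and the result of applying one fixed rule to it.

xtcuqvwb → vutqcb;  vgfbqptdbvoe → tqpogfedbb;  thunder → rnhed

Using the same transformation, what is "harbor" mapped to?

ohba

Looking at the pairs, the operation is to sort the characters into reverse alphabetical order, then delete the first 2 characters.
For "harbor", step one produces "rrohba"; step two turns that into "ohba".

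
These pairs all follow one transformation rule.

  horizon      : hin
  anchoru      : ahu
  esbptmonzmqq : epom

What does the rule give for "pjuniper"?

Rule — keep one character in every 3, starting at position 1 (positions 1st, 4th, 7th, ...).
On "pjuniper" that produces "pne".

pne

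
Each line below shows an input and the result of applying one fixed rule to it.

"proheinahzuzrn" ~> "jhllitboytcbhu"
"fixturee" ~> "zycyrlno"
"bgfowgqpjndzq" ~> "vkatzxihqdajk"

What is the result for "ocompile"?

Looking at the pairs, the operation is to take characters alternately from the front and the back (1st, last, 2nd, 2nd-last, ...), then shift every letter 6 places backward in the alphabet (wrapping around).
"ocompile" → "oecloimp" → "iywficgj".

iywficgj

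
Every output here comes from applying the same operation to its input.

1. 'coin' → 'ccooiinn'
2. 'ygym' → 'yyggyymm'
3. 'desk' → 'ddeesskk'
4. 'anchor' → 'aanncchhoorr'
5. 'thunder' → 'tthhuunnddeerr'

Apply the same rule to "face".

ffaaccee

The rule is to double every character.
Doing the same to "face": "ffaaccee".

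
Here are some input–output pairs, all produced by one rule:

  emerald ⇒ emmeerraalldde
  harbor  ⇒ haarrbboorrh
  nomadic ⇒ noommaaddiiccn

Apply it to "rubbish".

The pattern: double every character, then move the first character to the end.
For "rubbish", step one produces "rruubbbbiisshh"; step two turns that into "ruubbbbiisshhr".

ruubbbbiisshhr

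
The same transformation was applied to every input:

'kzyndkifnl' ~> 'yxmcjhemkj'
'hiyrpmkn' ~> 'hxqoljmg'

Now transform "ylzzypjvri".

What's happening: shift every letter 1 place backward in the alphabet (wrapping around), then move the first character to the end.
Applying both steps to "ylzzypjvri": "xkyyxoiuqh", then "kyyxoiuqhx".

kyyxoiuqhx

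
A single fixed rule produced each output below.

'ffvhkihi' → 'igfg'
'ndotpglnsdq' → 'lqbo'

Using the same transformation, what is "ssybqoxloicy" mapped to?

The transformation: shift every letter 2 places backward in the alphabet (wrapping around), then keep only the last 4 characters.
"ssybqoxloicy" → "qqwzomvjmgaw" → "mgaw".

mgaw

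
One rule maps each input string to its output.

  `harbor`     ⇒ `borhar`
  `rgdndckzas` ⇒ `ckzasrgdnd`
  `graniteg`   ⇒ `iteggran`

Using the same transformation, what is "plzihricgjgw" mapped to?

Rule — swap the front and back halves of the string.
Doing the same to "plzihricgjgw": "icgjgwplzihr".

icgjgwplzihr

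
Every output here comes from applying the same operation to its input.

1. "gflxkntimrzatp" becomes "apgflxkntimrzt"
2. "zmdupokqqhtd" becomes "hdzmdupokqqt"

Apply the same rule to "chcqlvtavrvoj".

The transformation: move the last 2 characters to the front (rotate right by 2), then swap the first and last characters.
Applying both steps to "chcqlvtavrvoj": "ojchcqlvtavrv", then "vjchcqlvtavro".

vjchcqlvtavro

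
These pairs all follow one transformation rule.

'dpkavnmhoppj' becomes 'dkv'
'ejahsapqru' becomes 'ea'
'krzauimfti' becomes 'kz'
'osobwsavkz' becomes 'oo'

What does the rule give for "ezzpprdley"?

The pattern: keep every other character starting from the first (positions 1st, 3rd, 5th, ...), then delete the last 3 characters.
Working it through for "ezzpprdley": intermediate "ezpde", final "ez".
(Check on "osobwsavkz": → "oowak" → "oo" ✓)

ez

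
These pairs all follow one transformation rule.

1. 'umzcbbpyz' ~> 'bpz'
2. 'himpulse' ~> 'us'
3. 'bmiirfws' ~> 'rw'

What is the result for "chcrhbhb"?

hh

Each output is the input with this applied: delete the first 3 characters, then keep every other character starting from the second (positions 2nd, 4th, 6th, ...).
On "chcrhbhb": the first step gives "rhbhb", and the second then gives "hh".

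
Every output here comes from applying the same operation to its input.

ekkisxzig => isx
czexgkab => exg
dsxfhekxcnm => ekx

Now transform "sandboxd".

ndb

What's happening: move the last 3 characters to the front (rotate right by 3), then keep only the last 3 characters.
Starting from "sandboxd": after the first operation, "oxdsandb"; after the second, "ndb".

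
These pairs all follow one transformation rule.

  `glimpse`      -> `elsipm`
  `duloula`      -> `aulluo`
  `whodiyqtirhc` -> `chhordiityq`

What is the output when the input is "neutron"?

The pattern: take characters alternately from the front and the back (1st, last, 2nd, 2nd-last, ...), then delete the first character.
Applying both steps to "neutron": "nneourt", then "neourt".

neourt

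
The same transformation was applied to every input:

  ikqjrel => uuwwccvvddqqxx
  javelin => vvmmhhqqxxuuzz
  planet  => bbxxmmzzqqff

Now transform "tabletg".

Rule — shift every letter 12 places forward in the alphabet (wrapping around), then double every character.
On "tabletg": the first step gives "fmnxqfs", and the second then gives "ffmmnnxxqqffss".

ffmmnnxxqqffss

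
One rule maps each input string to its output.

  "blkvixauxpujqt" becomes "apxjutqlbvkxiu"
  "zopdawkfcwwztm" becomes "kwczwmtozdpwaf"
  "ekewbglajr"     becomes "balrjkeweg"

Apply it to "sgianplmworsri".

What's happening: swap each adjacent pair of characters (1↔2, 3↔4, ...), then swap the front and back halves of the string.
Starting from "sgianplmworsri": after the first operation, "gsaipnmlowsrir"; after the second, "lowsrirgsaipnm".
(Check on "blkvixauxpujqt": → "lbvkxiuapxjutq" → "apxjutqlbvkxiu" ✓)

lowsrirgsaipnm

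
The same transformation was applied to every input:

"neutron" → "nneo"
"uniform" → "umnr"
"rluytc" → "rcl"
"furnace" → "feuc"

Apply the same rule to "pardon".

Each output is the input with this applied: take characters alternately from the front and the back (1st, last, 2nd, 2nd-last, ...), then delete the last 3 characters.
For "pardon", step one produces "pnaord"; step two turns that into "pna".

pna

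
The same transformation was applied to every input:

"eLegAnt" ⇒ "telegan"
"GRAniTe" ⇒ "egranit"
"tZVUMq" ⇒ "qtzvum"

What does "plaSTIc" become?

Each output is the input with this applied: move the last character to the front, then convert every letter to lowercase.
Working it through for "plaSTIc": intermediate "cplaSTI", final "cplasti".
(Check on "eLegAnt": → "teLegAn" → "telegan" ✓)

cplasti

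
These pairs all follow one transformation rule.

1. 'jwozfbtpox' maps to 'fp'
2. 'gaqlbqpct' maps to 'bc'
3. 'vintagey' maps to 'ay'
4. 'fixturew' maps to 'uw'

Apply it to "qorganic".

ac

Rule — keep one character in every 3, starting at position 2 (positions 2nd, 5th, 8th, ...), then delete the first character.
For "qorganic", step one produces "oac"; step two turns that into "ac".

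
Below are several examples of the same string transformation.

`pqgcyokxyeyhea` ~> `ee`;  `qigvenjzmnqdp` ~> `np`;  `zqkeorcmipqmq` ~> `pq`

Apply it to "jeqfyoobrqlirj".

Rule — keep one character in every 3, starting at position 1 (positions 1st, 4th, 7th, ...), then delete the first 3 characters.
Applying both steps to "jeqfyoobrqlirj": "jfoqr", then "qr".

qr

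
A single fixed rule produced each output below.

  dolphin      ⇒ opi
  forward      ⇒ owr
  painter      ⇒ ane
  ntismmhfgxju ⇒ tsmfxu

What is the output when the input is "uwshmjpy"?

whjy

The rule is to keep every other character starting from the second (positions 2nd, 4th, 6th, ...).
On "uwshmjpy" that produces "whjy".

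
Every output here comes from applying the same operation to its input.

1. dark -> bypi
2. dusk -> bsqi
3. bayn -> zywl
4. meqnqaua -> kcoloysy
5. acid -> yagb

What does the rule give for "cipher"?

The pattern: shift every letter 2 places backward in the alphabet (wrapping around).
So "cipher" becomes "agnfcp".

agnfcp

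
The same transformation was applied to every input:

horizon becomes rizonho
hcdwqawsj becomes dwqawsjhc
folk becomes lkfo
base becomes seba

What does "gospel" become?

The rule is to move the first 2 characters to the end (rotate left by 2).
Applying that to "gospel" gives "spelgo".

spelgo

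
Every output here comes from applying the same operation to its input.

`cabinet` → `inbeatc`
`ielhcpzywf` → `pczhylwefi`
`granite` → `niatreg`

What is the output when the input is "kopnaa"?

The transformation: take characters alternately from the front and the back (1st, last, 2nd, 2nd-last, ...), then reverse the string.
Starting from "kopnaa": after the first operation, "kaoapn"; after the second, "npaoak".

npaoak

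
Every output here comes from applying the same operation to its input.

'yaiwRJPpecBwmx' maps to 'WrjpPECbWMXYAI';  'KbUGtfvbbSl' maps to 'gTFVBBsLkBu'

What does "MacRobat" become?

rOBATmAC

The transformation: move the first 3 characters to the end (rotate left by 3), then flip the case of every letter.
Starting from "MacRobat": after the first operation, "RobatMac"; after the second, "rOBATmAC".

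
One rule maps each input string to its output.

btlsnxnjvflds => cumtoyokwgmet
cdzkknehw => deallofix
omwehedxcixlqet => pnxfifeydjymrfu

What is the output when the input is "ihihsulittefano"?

jijitvmjuufgbop

What's happening: shift every letter 1 place forward in the alphabet (wrapping around).
"ihihsulittefano" → "jijitvmjuufgbop".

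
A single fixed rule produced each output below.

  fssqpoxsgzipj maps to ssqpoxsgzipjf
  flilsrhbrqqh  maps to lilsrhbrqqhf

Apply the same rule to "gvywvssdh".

vywvssdhg

Rule — move the first character to the end.
Applying that to "gvywvssdh" gives "vywvssdhg".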